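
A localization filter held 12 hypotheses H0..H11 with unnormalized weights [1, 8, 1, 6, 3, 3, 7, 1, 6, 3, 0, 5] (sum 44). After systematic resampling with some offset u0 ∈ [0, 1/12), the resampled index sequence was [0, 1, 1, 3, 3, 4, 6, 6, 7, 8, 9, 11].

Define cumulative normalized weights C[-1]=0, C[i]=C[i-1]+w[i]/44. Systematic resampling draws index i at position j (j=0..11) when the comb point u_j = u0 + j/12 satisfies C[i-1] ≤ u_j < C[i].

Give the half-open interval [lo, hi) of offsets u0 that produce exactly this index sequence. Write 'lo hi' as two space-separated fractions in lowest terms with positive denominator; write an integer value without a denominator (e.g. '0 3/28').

0 1/66

C = [1/44, 9/44, 5/22, 4/11, 19/44, 1/2, 29/44, 15/22, 9/11, 39/44, 39/44, 1]
j=0 picked index 0: u0 ∈ [0, 1/44)
j=1 picked index 1: u0 ∈ [-2/33, 4/33)
j=2 picked index 1: u0 ∈ [-19/132, 5/132)
j=3 picked index 3: u0 ∈ [-1/44, 5/44)
j=4 picked index 3: u0 ∈ [-7/66, 1/33)
j=5 picked index 4: u0 ∈ [-7/132, 1/66)
j=6 picked index 6: u0 ∈ [0, 7/44)
j=7 picked index 6: u0 ∈ [-1/12, 5/66)
j=8 picked index 7: u0 ∈ [-1/132, 1/66)
j=9 picked index 8: u0 ∈ [-3/44, 3/44)
j=10 picked index 9: u0 ∈ [-1/66, 7/132)
j=11 picked index 11: u0 ∈ [-1/33, 1/12)
intersection: [0, 1/66)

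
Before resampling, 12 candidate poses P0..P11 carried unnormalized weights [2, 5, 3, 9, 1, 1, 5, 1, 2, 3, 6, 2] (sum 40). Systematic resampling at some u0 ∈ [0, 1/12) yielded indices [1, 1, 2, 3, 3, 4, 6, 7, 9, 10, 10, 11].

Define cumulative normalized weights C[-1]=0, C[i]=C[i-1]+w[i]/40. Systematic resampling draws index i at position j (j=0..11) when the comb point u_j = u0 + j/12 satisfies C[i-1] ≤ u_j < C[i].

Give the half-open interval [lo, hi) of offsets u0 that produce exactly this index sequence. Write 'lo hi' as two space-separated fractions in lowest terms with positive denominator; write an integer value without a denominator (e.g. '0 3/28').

C = [1/20, 7/40, 1/4, 19/40, 1/2, 21/40, 13/20, 27/40, 29/40, 4/5, 19/20, 1]
j=0 picked index 1: u0 ∈ [1/20, 7/40)
j=1 picked index 1: u0 ∈ [-1/30, 11/120)
j=2 picked index 2: u0 ∈ [1/120, 1/12)
j=3 picked index 3: u0 ∈ [0, 9/40)
j=4 picked index 3: u0 ∈ [-1/12, 17/120)
j=5 picked index 4: u0 ∈ [7/120, 1/12)
j=6 picked index 6: u0 ∈ [1/40, 3/20)
j=7 picked index 7: u0 ∈ [1/15, 11/120)
j=8 picked index 9: u0 ∈ [7/120, 2/15)
j=9 picked index 10: u0 ∈ [1/20, 1/5)
j=10 picked index 10: u0 ∈ [-1/30, 7/60)
j=11 picked index 11: u0 ∈ [1/30, 1/12)
intersection: [1/15, 1/12)

1/15 1/12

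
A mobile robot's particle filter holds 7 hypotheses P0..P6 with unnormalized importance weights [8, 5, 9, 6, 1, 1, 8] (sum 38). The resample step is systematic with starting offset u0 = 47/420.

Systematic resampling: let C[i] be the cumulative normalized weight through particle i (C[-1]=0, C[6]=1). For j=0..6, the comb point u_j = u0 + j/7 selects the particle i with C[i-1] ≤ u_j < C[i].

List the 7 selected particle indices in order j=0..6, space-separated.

0 1 2 2 3 6 6

C = [4/19, 13/38, 11/19, 14/19, 29/38, 15/19, 1]
j=0: u_0=47/420 ∈ [0, 4/19) → index 0
j=1: u_1=107/420 ∈ [4/19, 13/38) → index 1
j=2: u_2=167/420 ∈ [13/38, 11/19) → index 2
j=3: u_3=227/420 ∈ [13/38, 11/19) → index 2
j=4: u_4=41/60 ∈ [11/19, 14/19) → index 3
j=5: u_5=347/420 ∈ [15/19, 1) → index 6
j=6: u_6=407/420 ∈ [15/19, 1) → index 6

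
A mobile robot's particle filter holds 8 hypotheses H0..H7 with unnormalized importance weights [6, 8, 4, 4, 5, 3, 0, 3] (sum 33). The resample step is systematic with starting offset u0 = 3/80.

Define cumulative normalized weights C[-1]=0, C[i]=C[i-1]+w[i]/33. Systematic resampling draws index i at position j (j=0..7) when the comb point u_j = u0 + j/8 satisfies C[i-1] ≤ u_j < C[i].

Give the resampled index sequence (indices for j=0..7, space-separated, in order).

0 0 1 1 2 3 4 7

C = [2/11, 14/33, 6/11, 2/3, 9/11, 10/11, 10/11, 1]
j=0: u_0=3/80 ∈ [0, 2/11) → index 0
j=1: u_1=13/80 ∈ [0, 2/11) → index 0
j=2: u_2=23/80 ∈ [2/11, 14/33) → index 1
j=3: u_3=33/80 ∈ [2/11, 14/33) → index 1
j=4: u_4=43/80 ∈ [14/33, 6/11) → index 2
j=5: u_5=53/80 ∈ [6/11, 2/3) → index 3
j=6: u_6=63/80 ∈ [2/3, 9/11) → index 4
j=7: u_7=73/80 ∈ [10/11, 1) → index 7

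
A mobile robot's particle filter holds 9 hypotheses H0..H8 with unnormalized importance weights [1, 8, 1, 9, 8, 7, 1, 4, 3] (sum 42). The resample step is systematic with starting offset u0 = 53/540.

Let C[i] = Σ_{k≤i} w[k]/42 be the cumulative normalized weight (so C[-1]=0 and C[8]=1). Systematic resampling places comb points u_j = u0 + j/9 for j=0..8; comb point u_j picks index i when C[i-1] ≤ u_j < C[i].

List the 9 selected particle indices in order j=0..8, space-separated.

1 1 3 3 4 5 5 7 8

C = [1/42, 3/14, 5/21, 19/42, 9/14, 17/21, 5/6, 13/14, 1]
j=0: u_0=53/540 ∈ [1/42, 3/14) → index 1
j=1: u_1=113/540 ∈ [1/42, 3/14) → index 1
j=2: u_2=173/540 ∈ [5/21, 19/42) → index 3
j=3: u_3=233/540 ∈ [5/21, 19/42) → index 3
j=4: u_4=293/540 ∈ [19/42, 9/14) → index 4
j=5: u_5=353/540 ∈ [9/14, 17/21) → index 5
j=6: u_6=413/540 ∈ [9/14, 17/21) → index 5
j=7: u_7=473/540 ∈ [5/6, 13/14) → index 7
j=8: u_8=533/540 ∈ [13/14, 1) → index 8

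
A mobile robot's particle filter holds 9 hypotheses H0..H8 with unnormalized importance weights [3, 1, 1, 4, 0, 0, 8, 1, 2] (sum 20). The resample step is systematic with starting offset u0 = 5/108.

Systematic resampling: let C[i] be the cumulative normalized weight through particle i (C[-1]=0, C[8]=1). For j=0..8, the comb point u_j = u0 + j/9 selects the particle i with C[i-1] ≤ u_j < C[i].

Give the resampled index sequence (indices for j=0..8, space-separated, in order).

C = [3/20, 1/5, 1/4, 9/20, 9/20, 9/20, 17/20, 9/10, 1]
j=0: u_0=5/108 ∈ [0, 3/20) → index 0
j=1: u_1=17/108 ∈ [3/20, 1/5) → index 1
j=2: u_2=29/108 ∈ [1/4, 9/20) → index 3
j=3: u_3=41/108 ∈ [1/4, 9/20) → index 3
j=4: u_4=53/108 ∈ [9/20, 17/20) → index 6
j=5: u_5=65/108 ∈ [9/20, 17/20) → index 6
j=6: u_6=77/108 ∈ [9/20, 17/20) → index 6
j=7: u_7=89/108 ∈ [9/20, 17/20) → index 6
j=8: u_8=101/108 ∈ [9/10, 1) → index 8

0 1 3 3 6 6 6 6 8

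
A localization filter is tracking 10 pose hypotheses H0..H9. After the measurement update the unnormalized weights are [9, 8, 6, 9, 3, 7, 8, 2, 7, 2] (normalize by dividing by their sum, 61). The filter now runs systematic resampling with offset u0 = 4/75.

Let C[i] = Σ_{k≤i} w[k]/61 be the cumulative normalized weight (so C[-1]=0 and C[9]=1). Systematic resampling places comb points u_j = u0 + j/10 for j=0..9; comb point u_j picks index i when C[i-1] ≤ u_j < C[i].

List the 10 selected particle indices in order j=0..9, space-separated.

C = [9/61, 17/61, 23/61, 32/61, 35/61, 42/61, 50/61, 52/61, 59/61, 1]
j=0: u_0=4/75 ∈ [0, 9/61) → index 0
j=1: u_1=23/150 ∈ [9/61, 17/61) → index 1
j=2: u_2=19/75 ∈ [9/61, 17/61) → index 1
j=3: u_3=53/150 ∈ [17/61, 23/61) → index 2
j=4: u_4=34/75 ∈ [23/61, 32/61) → index 3
j=5: u_5=83/150 ∈ [32/61, 35/61) → index 4
j=6: u_6=49/75 ∈ [35/61, 42/61) → index 5
j=7: u_7=113/150 ∈ [42/61, 50/61) → index 6
j=8: u_8=64/75 ∈ [52/61, 59/61) → index 8
j=9: u_9=143/150 ∈ [52/61, 59/61) → index 8

0 1 1 2 3 4 5 6 8 8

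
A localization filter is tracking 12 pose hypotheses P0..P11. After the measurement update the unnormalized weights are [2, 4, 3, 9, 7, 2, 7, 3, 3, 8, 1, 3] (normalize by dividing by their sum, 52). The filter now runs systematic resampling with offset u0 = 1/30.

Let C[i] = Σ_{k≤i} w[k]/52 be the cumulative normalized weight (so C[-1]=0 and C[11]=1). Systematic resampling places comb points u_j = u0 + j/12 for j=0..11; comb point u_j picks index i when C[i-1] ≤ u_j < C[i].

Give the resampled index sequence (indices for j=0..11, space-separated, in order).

0 2 3 3 4 4 6 6 7 9 9 11

C = [1/26, 3/26, 9/52, 9/26, 25/52, 27/52, 17/26, 37/52, 10/13, 12/13, 49/52, 1]
j=0: u_0=1/30 ∈ [0, 1/26) → index 0
j=1: u_1=7/60 ∈ [3/26, 9/52) → index 2
j=2: u_2=1/5 ∈ [9/52, 9/26) → index 3
j=3: u_3=17/60 ∈ [9/52, 9/26) → index 3
j=4: u_4=11/30 ∈ [9/26, 25/52) → index 4
j=5: u_5=9/20 ∈ [9/26, 25/52) → index 4
j=6: u_6=8/15 ∈ [27/52, 17/26) → index 6
j=7: u_7=37/60 ∈ [27/52, 17/26) → index 6
j=8: u_8=7/10 ∈ [17/26, 37/52) → index 7
j=9: u_9=47/60 ∈ [10/13, 12/13) → index 9
j=10: u_10=13/15 ∈ [10/13, 12/13) → index 9
j=11: u_11=19/20 ∈ [49/52, 1) → index 11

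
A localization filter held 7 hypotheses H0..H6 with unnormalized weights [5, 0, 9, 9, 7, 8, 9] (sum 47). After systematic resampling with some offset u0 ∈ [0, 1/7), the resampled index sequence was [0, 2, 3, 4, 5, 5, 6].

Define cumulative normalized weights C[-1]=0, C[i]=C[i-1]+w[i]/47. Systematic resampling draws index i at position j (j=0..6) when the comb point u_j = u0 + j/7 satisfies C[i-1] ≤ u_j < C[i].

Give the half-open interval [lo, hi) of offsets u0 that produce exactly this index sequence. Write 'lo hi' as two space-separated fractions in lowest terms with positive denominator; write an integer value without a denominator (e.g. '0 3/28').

C = [5/47, 5/47, 14/47, 23/47, 30/47, 38/47, 1]
j=0 picked index 0: u0 ∈ [0, 5/47)
j=1 picked index 2: u0 ∈ [-12/329, 51/329)
j=2 picked index 3: u0 ∈ [4/329, 67/329)
j=3 picked index 4: u0 ∈ [20/329, 69/329)
j=4 picked index 5: u0 ∈ [22/329, 78/329)
j=5 picked index 5: u0 ∈ [-25/329, 31/329)
j=6 picked index 6: u0 ∈ [-16/329, 1/7)
intersection: [22/329, 31/329)

22/329 31/329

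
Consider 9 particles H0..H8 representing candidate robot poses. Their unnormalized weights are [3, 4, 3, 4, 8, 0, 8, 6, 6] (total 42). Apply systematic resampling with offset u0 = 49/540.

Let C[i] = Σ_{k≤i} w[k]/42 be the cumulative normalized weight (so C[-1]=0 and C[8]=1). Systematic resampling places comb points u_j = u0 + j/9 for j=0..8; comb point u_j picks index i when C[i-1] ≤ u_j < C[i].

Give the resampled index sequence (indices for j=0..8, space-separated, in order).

C = [1/14, 1/6, 5/21, 1/3, 11/21, 11/21, 5/7, 6/7, 1]
j=0: u_0=49/540 ∈ [1/14, 1/6) → index 1
j=1: u_1=109/540 ∈ [1/6, 5/21) → index 2
j=2: u_2=169/540 ∈ [5/21, 1/3) → index 3
j=3: u_3=229/540 ∈ [1/3, 11/21) → index 4
j=4: u_4=289/540 ∈ [11/21, 5/7) → index 6
j=5: u_5=349/540 ∈ [11/21, 5/7) → index 6
j=6: u_6=409/540 ∈ [5/7, 6/7) → index 7
j=7: u_7=469/540 ∈ [6/7, 1) → index 8
j=8: u_8=529/540 ∈ [6/7, 1) → index 8

1 2 3 4 6 6 7 8 8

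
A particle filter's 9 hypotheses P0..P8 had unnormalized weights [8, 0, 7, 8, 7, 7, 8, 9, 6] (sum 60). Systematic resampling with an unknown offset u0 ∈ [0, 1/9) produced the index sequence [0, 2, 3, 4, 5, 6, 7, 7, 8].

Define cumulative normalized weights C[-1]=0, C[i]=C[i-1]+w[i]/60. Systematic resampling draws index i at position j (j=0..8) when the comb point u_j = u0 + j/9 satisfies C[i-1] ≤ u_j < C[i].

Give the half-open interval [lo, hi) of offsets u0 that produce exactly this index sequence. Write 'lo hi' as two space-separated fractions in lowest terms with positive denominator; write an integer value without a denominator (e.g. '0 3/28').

1/12 1/9

C = [2/15, 2/15, 1/4, 23/60, 1/2, 37/60, 3/4, 9/10, 1]
j=0 picked index 0: u0 ∈ [0, 2/15)
j=1 picked index 2: u0 ∈ [1/45, 5/36)
j=2 picked index 3: u0 ∈ [1/36, 29/180)
j=3 picked index 4: u0 ∈ [1/20, 1/6)
j=4 picked index 5: u0 ∈ [1/18, 31/180)
j=5 picked index 6: u0 ∈ [11/180, 7/36)
j=6 picked index 7: u0 ∈ [1/12, 7/30)
j=7 picked index 7: u0 ∈ [-1/36, 11/90)
j=8 picked index 8: u0 ∈ [1/90, 1/9)
intersection: [1/12, 1/9)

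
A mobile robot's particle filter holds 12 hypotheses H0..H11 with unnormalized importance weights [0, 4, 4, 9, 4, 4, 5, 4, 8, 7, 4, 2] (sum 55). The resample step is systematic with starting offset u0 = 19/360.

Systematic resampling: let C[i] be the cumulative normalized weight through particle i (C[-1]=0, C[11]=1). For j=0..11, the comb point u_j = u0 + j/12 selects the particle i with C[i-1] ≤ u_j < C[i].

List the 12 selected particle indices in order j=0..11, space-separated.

C = [0, 4/55, 8/55, 17/55, 21/55, 5/11, 6/11, 34/55, 42/55, 49/55, 53/55, 1]
j=0: u_0=19/360 ∈ [0, 4/55) → index 1
j=1: u_1=49/360 ∈ [4/55, 8/55) → index 2
j=2: u_2=79/360 ∈ [8/55, 17/55) → index 3
j=3: u_3=109/360 ∈ [8/55, 17/55) → index 3
j=4: u_4=139/360 ∈ [21/55, 5/11) → index 5
j=5: u_5=169/360 ∈ [5/11, 6/11) → index 6
j=6: u_6=199/360 ∈ [6/11, 34/55) → index 7
j=7: u_7=229/360 ∈ [34/55, 42/55) → index 8
j=8: u_8=259/360 ∈ [34/55, 42/55) → index 8
j=9: u_9=289/360 ∈ [42/55, 49/55) → index 9
j=10: u_10=319/360 ∈ [42/55, 49/55) → index 9
j=11: u_11=349/360 ∈ [53/55, 1) → index 11

1 2 3 3 5 6 7 8 8 9 9 11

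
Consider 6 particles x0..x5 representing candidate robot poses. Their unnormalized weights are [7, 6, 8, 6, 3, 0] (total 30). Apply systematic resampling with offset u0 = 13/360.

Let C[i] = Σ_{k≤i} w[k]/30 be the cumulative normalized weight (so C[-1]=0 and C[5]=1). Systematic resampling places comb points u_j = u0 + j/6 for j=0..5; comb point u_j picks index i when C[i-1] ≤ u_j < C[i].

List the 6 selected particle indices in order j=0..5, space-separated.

C = [7/30, 13/30, 7/10, 9/10, 1, 1]
j=0: u_0=13/360 ∈ [0, 7/30) → index 0
j=1: u_1=73/360 ∈ [0, 7/30) → index 0
j=2: u_2=133/360 ∈ [7/30, 13/30) → index 1
j=3: u_3=193/360 ∈ [13/30, 7/10) → index 2
j=4: u_4=253/360 ∈ [7/10, 9/10) → index 3
j=5: u_5=313/360 ∈ [7/10, 9/10) → index 3

0 0 1 2 3 3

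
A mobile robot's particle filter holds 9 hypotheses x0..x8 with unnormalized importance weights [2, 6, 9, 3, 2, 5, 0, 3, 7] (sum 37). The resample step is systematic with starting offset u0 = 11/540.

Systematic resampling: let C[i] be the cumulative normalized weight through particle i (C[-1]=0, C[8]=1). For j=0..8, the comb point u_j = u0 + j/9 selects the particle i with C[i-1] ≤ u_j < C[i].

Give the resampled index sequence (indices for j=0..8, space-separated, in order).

C = [2/37, 8/37, 17/37, 20/37, 22/37, 27/37, 27/37, 30/37, 1]
j=0: u_0=11/540 ∈ [0, 2/37) → index 0
j=1: u_1=71/540 ∈ [2/37, 8/37) → index 1
j=2: u_2=131/540 ∈ [8/37, 17/37) → index 2
j=3: u_3=191/540 ∈ [8/37, 17/37) → index 2
j=4: u_4=251/540 ∈ [17/37, 20/37) → index 3
j=5: u_5=311/540 ∈ [20/37, 22/37) → index 4
j=6: u_6=371/540 ∈ [22/37, 27/37) → index 5
j=7: u_7=431/540 ∈ [27/37, 30/37) → index 7
j=8: u_8=491/540 ∈ [30/37, 1) → index 8

0 1 2 2 3 4 5 7 8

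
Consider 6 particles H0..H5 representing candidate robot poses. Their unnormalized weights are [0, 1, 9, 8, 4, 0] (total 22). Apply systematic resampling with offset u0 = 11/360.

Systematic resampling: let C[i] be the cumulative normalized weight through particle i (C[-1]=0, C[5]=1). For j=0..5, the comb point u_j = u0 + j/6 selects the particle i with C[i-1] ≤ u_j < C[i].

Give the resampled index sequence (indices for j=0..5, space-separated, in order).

C = [0, 1/22, 5/11, 9/11, 1, 1]
j=0: u_0=11/360 ∈ [0, 1/22) → index 1
j=1: u_1=71/360 ∈ [1/22, 5/11) → index 2
j=2: u_2=131/360 ∈ [1/22, 5/11) → index 2
j=3: u_3=191/360 ∈ [5/11, 9/11) → index 3
j=4: u_4=251/360 ∈ [5/11, 9/11) → index 3
j=5: u_5=311/360 ∈ [9/11, 1) → index 4

1 2 2 3 3 4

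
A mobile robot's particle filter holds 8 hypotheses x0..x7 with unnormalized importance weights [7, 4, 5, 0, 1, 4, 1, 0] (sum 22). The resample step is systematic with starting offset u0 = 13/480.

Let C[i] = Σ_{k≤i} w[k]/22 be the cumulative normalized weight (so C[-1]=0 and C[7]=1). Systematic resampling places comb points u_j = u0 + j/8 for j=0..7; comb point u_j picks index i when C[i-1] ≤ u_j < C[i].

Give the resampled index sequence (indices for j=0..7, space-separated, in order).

0 0 0 1 2 2 5 5

C = [7/22, 1/2, 8/11, 8/11, 17/22, 21/22, 1, 1]
j=0: u_0=13/480 ∈ [0, 7/22) → index 0
j=1: u_1=73/480 ∈ [0, 7/22) → index 0
j=2: u_2=133/480 ∈ [0, 7/22) → index 0
j=3: u_3=193/480 ∈ [7/22, 1/2) → index 1
j=4: u_4=253/480 ∈ [1/2, 8/11) → index 2
j=5: u_5=313/480 ∈ [1/2, 8/11) → index 2
j=6: u_6=373/480 ∈ [17/22, 21/22) → index 5
j=7: u_7=433/480 ∈ [17/22, 21/22) → index 5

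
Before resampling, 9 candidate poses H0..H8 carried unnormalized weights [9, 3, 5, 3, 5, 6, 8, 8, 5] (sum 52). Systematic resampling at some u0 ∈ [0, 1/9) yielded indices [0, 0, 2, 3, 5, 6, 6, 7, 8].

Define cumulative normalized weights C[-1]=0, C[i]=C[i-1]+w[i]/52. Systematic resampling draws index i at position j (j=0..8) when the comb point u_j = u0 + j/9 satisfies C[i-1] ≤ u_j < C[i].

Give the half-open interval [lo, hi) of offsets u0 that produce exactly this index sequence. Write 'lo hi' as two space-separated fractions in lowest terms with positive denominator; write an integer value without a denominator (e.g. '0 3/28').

19/468 2/39

C = [9/52, 3/13, 17/52, 5/13, 25/52, 31/52, 3/4, 47/52, 1]
j=0 picked index 0: u0 ∈ [0, 9/52)
j=1 picked index 0: u0 ∈ [-1/9, 29/468)
j=2 picked index 2: u0 ∈ [1/117, 49/468)
j=3 picked index 3: u0 ∈ [-1/156, 2/39)
j=4 picked index 5: u0 ∈ [17/468, 71/468)
j=5 picked index 6: u0 ∈ [19/468, 7/36)
j=6 picked index 6: u0 ∈ [-11/156, 1/12)
j=7 picked index 7: u0 ∈ [-1/36, 59/468)
j=8 picked index 8: u0 ∈ [7/468, 1/9)
intersection: [19/468, 2/39)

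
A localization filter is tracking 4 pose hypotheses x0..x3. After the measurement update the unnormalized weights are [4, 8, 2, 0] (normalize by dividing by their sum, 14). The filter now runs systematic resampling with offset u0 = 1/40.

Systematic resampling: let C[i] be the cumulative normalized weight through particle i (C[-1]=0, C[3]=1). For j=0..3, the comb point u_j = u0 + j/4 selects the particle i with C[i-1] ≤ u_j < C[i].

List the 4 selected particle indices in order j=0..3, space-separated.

C = [2/7, 6/7, 1, 1]
j=0: u_0=1/40 ∈ [0, 2/7) → index 0
j=1: u_1=11/40 ∈ [0, 2/7) → index 0
j=2: u_2=21/40 ∈ [2/7, 6/7) → index 1
j=3: u_3=31/40 ∈ [2/7, 6/7) → index 1

0 0 1 1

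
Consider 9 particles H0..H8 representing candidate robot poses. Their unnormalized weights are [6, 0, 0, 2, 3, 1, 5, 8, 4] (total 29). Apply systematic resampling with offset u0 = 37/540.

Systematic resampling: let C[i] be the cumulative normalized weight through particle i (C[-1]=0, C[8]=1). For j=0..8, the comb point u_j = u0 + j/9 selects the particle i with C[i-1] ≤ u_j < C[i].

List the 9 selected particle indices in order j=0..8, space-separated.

C = [6/29, 6/29, 6/29, 8/29, 11/29, 12/29, 17/29, 25/29, 1]
j=0: u_0=37/540 ∈ [0, 6/29) → index 0
j=1: u_1=97/540 ∈ [0, 6/29) → index 0
j=2: u_2=157/540 ∈ [8/29, 11/29) → index 4
j=3: u_3=217/540 ∈ [11/29, 12/29) → index 5
j=4: u_4=277/540 ∈ [12/29, 17/29) → index 6
j=5: u_5=337/540 ∈ [17/29, 25/29) → index 7
j=6: u_6=397/540 ∈ [17/29, 25/29) → index 7
j=7: u_7=457/540 ∈ [17/29, 25/29) → index 7
j=8: u_8=517/540 ∈ [25/29, 1) → index 8

0 0 4 5 6 7 7 7 8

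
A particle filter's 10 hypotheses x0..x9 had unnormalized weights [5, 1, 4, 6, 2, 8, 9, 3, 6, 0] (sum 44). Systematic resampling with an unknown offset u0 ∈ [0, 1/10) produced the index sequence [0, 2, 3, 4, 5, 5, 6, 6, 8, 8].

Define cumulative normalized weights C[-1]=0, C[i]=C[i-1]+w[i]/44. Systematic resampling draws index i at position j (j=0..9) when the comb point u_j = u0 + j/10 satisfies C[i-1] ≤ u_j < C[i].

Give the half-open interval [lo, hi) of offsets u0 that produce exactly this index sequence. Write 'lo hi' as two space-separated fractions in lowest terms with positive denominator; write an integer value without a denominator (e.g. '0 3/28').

7/110 1/11

C = [5/44, 3/22, 5/22, 4/11, 9/22, 13/22, 35/44, 19/22, 1, 1]
j=0 picked index 0: u0 ∈ [0, 5/44)
j=1 picked index 2: u0 ∈ [2/55, 7/55)
j=2 picked index 3: u0 ∈ [3/110, 9/55)
j=3 picked index 4: u0 ∈ [7/110, 6/55)
j=4 picked index 5: u0 ∈ [1/110, 21/110)
j=5 picked index 5: u0 ∈ [-1/11, 1/11)
j=6 picked index 6: u0 ∈ [-1/110, 43/220)
j=7 picked index 6: u0 ∈ [-6/55, 21/220)
j=8 picked index 8: u0 ∈ [7/110, 1/5)
j=9 picked index 8: u0 ∈ [-2/55, 1/10)
intersection: [7/110, 1/11)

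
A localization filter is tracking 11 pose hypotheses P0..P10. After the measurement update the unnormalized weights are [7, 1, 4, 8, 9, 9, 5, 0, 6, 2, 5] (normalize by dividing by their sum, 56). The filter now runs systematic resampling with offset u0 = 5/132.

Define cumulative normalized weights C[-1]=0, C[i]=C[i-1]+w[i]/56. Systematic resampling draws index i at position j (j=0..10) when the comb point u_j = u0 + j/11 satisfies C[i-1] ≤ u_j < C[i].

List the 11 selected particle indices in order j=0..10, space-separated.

0 1 3 3 4 4 5 5 6 8 10

C = [1/8, 1/7, 3/14, 5/14, 29/56, 19/28, 43/56, 43/56, 7/8, 51/56, 1]
j=0: u_0=5/132 ∈ [0, 1/8) → index 0
j=1: u_1=17/132 ∈ [1/8, 1/7) → index 1
j=2: u_2=29/132 ∈ [3/14, 5/14) → index 3
j=3: u_3=41/132 ∈ [3/14, 5/14) → index 3
j=4: u_4=53/132 ∈ [5/14, 29/56) → index 4
j=5: u_5=65/132 ∈ [5/14, 29/56) → index 4
j=6: u_6=7/12 ∈ [29/56, 19/28) → index 5
j=7: u_7=89/132 ∈ [29/56, 19/28) → index 5
j=8: u_8=101/132 ∈ [19/28, 43/56) → index 6
j=9: u_9=113/132 ∈ [43/56, 7/8) → index 8
j=10: u_10=125/132 ∈ [51/56, 1) → index 10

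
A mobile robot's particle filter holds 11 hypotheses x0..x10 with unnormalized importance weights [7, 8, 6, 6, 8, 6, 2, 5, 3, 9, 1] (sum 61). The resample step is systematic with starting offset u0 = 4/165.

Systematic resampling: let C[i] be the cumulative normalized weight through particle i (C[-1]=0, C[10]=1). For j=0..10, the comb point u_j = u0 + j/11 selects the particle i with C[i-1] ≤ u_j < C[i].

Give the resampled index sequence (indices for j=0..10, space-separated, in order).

0 1 1 2 3 4 4 5 7 9 9

C = [7/61, 15/61, 21/61, 27/61, 35/61, 41/61, 43/61, 48/61, 51/61, 60/61, 1]
j=0: u_0=4/165 ∈ [0, 7/61) → index 0
j=1: u_1=19/165 ∈ [7/61, 15/61) → index 1
j=2: u_2=34/165 ∈ [7/61, 15/61) → index 1
j=3: u_3=49/165 ∈ [15/61, 21/61) → index 2
j=4: u_4=64/165 ∈ [21/61, 27/61) → index 3
j=5: u_5=79/165 ∈ [27/61, 35/61) → index 4
j=6: u_6=94/165 ∈ [27/61, 35/61) → index 4
j=7: u_7=109/165 ∈ [35/61, 41/61) → index 5
j=8: u_8=124/165 ∈ [43/61, 48/61) → index 7
j=9: u_9=139/165 ∈ [51/61, 60/61) → index 9
j=10: u_10=14/15 ∈ [51/61, 60/61) → index 9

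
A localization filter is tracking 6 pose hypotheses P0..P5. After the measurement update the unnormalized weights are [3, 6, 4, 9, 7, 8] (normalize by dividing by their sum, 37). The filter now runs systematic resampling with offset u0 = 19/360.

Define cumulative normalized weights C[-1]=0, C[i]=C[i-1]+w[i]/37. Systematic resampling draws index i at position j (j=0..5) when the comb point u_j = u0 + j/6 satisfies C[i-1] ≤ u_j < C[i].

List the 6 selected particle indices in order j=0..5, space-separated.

C = [3/37, 9/37, 13/37, 22/37, 29/37, 1]
j=0: u_0=19/360 ∈ [0, 3/37) → index 0
j=1: u_1=79/360 ∈ [3/37, 9/37) → index 1
j=2: u_2=139/360 ∈ [13/37, 22/37) → index 3
j=3: u_3=199/360 ∈ [13/37, 22/37) → index 3
j=4: u_4=259/360 ∈ [22/37, 29/37) → index 4
j=5: u_5=319/360 ∈ [29/37, 1) → index 5

0 1 3 3 4 5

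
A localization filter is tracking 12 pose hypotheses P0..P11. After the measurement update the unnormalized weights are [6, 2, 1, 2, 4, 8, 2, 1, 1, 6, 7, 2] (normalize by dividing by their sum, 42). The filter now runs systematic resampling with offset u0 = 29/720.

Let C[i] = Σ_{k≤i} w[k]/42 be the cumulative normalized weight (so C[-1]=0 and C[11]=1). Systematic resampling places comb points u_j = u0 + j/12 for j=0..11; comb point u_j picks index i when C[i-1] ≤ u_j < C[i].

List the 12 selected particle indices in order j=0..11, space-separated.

C = [1/7, 4/21, 3/14, 11/42, 5/14, 23/42, 25/42, 13/21, 9/14, 11/14, 20/21, 1]
j=0: u_0=29/720 ∈ [0, 1/7) → index 0
j=1: u_1=89/720 ∈ [0, 1/7) → index 0
j=2: u_2=149/720 ∈ [4/21, 3/14) → index 2
j=3: u_3=209/720 ∈ [11/42, 5/14) → index 4
j=4: u_4=269/720 ∈ [5/14, 23/42) → index 5
j=5: u_5=329/720 ∈ [5/14, 23/42) → index 5
j=6: u_6=389/720 ∈ [5/14, 23/42) → index 5
j=7: u_7=449/720 ∈ [13/21, 9/14) → index 8
j=8: u_8=509/720 ∈ [9/14, 11/14) → index 9
j=9: u_9=569/720 ∈ [11/14, 20/21) → index 10
j=10: u_10=629/720 ∈ [11/14, 20/21) → index 10
j=11: u_11=689/720 ∈ [20/21, 1) → index 11

0 0 2 4 5 5 5 8 9 10 10 11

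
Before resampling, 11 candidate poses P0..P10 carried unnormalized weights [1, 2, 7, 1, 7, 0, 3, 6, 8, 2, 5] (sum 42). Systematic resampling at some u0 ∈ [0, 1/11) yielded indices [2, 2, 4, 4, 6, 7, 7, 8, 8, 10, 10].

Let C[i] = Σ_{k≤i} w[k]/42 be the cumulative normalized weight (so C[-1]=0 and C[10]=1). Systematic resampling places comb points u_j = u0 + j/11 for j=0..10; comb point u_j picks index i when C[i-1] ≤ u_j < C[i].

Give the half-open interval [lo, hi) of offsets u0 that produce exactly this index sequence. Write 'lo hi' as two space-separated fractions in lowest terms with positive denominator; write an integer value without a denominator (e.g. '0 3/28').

37/462 1/11

C = [1/42, 1/14, 5/21, 11/42, 3/7, 3/7, 1/2, 9/14, 5/6, 37/42, 1]
j=0 picked index 2: u0 ∈ [1/14, 5/21)
j=1 picked index 2: u0 ∈ [-3/154, 34/231)
j=2 picked index 4: u0 ∈ [37/462, 19/77)
j=3 picked index 4: u0 ∈ [-5/462, 12/77)
j=4 picked index 6: u0 ∈ [5/77, 3/22)
j=5 picked index 7: u0 ∈ [1/22, 29/154)
j=6 picked index 7: u0 ∈ [-1/22, 15/154)
j=7 picked index 8: u0 ∈ [1/154, 13/66)
j=8 picked index 8: u0 ∈ [-13/154, 7/66)
j=9 picked index 10: u0 ∈ [29/462, 2/11)
j=10 picked index 10: u0 ∈ [-13/462, 1/11)
intersection: [37/462, 1/11)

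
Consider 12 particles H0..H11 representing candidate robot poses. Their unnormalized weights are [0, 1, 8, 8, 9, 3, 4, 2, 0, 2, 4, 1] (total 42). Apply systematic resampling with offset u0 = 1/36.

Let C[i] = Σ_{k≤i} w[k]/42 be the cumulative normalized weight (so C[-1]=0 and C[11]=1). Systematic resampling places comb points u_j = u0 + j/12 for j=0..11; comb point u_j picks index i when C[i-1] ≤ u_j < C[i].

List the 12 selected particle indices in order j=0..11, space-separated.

C = [0, 1/42, 3/14, 17/42, 13/21, 29/42, 11/14, 5/6, 5/6, 37/42, 41/42, 1]
j=0: u_0=1/36 ∈ [1/42, 3/14) → index 2
j=1: u_1=1/9 ∈ [1/42, 3/14) → index 2
j=2: u_2=7/36 ∈ [1/42, 3/14) → index 2
j=3: u_3=5/18 ∈ [3/14, 17/42) → index 3
j=4: u_4=13/36 ∈ [3/14, 17/42) → index 3
j=5: u_5=4/9 ∈ [17/42, 13/21) → index 4
j=6: u_6=19/36 ∈ [17/42, 13/21) → index 4
j=7: u_7=11/18 ∈ [17/42, 13/21) → index 4
j=8: u_8=25/36 ∈ [29/42, 11/14) → index 6
j=9: u_9=7/9 ∈ [29/42, 11/14) → index 6
j=10: u_10=31/36 ∈ [5/6, 37/42) → index 9
j=11: u_11=17/18 ∈ [37/42, 41/42) → index 10

2 2 2 3 3 4 4 4 6 6 9 10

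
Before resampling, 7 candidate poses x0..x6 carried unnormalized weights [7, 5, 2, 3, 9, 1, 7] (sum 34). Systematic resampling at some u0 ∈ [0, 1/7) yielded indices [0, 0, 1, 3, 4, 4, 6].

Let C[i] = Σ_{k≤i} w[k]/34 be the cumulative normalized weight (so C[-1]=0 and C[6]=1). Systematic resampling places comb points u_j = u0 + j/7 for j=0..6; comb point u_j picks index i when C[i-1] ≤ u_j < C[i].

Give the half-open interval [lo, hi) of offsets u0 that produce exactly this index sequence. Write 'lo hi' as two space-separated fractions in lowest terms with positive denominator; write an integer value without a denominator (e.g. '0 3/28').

0 6/119

C = [7/34, 6/17, 7/17, 1/2, 13/17, 27/34, 1]
j=0 picked index 0: u0 ∈ [0, 7/34)
j=1 picked index 0: u0 ∈ [-1/7, 15/238)
j=2 picked index 1: u0 ∈ [-19/238, 8/119)
j=3 picked index 3: u0 ∈ [-2/119, 1/14)
j=4 picked index 4: u0 ∈ [-1/14, 23/119)
j=5 picked index 4: u0 ∈ [-3/14, 6/119)
j=6 picked index 6: u0 ∈ [-15/238, 1/7)
intersection: [0, 6/119)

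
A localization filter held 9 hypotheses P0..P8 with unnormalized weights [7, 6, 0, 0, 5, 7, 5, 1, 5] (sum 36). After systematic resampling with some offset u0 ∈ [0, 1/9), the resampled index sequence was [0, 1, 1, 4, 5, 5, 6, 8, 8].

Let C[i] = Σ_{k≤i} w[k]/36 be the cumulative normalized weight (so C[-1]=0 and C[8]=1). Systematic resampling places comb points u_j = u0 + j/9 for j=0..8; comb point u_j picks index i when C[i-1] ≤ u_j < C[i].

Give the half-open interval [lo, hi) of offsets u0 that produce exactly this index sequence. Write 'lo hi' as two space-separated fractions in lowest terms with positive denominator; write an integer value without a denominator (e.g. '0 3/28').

1/12 1/9

C = [7/36, 13/36, 13/36, 13/36, 1/2, 25/36, 5/6, 31/36, 1]
j=0 picked index 0: u0 ∈ [0, 7/36)
j=1 picked index 1: u0 ∈ [1/12, 1/4)
j=2 picked index 1: u0 ∈ [-1/36, 5/36)
j=3 picked index 4: u0 ∈ [1/36, 1/6)
j=4 picked index 5: u0 ∈ [1/18, 1/4)
j=5 picked index 5: u0 ∈ [-1/18, 5/36)
j=6 picked index 6: u0 ∈ [1/36, 1/6)
j=7 picked index 8: u0 ∈ [1/12, 2/9)
j=8 picked index 8: u0 ∈ [-1/36, 1/9)
intersection: [1/12, 1/9)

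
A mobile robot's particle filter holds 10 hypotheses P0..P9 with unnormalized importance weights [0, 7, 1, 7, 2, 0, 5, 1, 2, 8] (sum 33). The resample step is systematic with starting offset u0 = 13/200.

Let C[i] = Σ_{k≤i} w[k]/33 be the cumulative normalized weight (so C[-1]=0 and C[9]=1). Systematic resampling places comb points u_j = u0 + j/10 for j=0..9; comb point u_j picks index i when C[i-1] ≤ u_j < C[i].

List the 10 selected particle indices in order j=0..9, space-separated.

C = [0, 7/33, 8/33, 5/11, 17/33, 17/33, 2/3, 23/33, 25/33, 1]
j=0: u_0=13/200 ∈ [0, 7/33) → index 1
j=1: u_1=33/200 ∈ [0, 7/33) → index 1
j=2: u_2=53/200 ∈ [8/33, 5/11) → index 3
j=3: u_3=73/200 ∈ [8/33, 5/11) → index 3
j=4: u_4=93/200 ∈ [5/11, 17/33) → index 4
j=5: u_5=113/200 ∈ [17/33, 2/3) → index 6
j=6: u_6=133/200 ∈ [17/33, 2/3) → index 6
j=7: u_7=153/200 ∈ [25/33, 1) → index 9
j=8: u_8=173/200 ∈ [25/33, 1) → index 9
j=9: u_9=193/200 ∈ [25/33, 1) → index 9

1 1 3 3 4 6 6 9 9 9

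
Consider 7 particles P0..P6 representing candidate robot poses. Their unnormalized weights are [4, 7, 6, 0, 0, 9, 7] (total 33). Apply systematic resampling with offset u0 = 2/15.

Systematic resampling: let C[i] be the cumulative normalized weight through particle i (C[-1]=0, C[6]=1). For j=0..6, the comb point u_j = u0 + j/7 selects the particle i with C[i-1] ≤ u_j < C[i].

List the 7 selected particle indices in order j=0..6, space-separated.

C = [4/33, 1/3, 17/33, 17/33, 17/33, 26/33, 1]
j=0: u_0=2/15 ∈ [4/33, 1/3) → index 1
j=1: u_1=29/105 ∈ [4/33, 1/3) → index 1
j=2: u_2=44/105 ∈ [1/3, 17/33) → index 2
j=3: u_3=59/105 ∈ [17/33, 26/33) → index 5
j=4: u_4=74/105 ∈ [17/33, 26/33) → index 5
j=5: u_5=89/105 ∈ [26/33, 1) → index 6
j=6: u_6=104/105 ∈ [26/33, 1) → index 6

1 1 2 5 5 6 6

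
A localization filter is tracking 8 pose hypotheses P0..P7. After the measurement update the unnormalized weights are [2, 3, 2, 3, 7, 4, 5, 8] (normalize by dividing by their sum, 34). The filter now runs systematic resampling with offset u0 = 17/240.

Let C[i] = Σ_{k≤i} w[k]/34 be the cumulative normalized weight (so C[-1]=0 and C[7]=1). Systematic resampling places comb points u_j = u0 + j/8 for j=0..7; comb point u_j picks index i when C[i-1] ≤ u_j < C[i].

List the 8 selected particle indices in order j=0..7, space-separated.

C = [1/17, 5/34, 7/34, 5/17, 1/2, 21/34, 13/17, 1]
j=0: u_0=17/240 ∈ [1/17, 5/34) → index 1
j=1: u_1=47/240 ∈ [5/34, 7/34) → index 2
j=2: u_2=77/240 ∈ [5/17, 1/2) → index 4
j=3: u_3=107/240 ∈ [5/17, 1/2) → index 4
j=4: u_4=137/240 ∈ [1/2, 21/34) → index 5
j=5: u_5=167/240 ∈ [21/34, 13/17) → index 6
j=6: u_6=197/240 ∈ [13/17, 1) → index 7
j=7: u_7=227/240 ∈ [13/17, 1) → index 7

1 2 4 4 5 6 7 7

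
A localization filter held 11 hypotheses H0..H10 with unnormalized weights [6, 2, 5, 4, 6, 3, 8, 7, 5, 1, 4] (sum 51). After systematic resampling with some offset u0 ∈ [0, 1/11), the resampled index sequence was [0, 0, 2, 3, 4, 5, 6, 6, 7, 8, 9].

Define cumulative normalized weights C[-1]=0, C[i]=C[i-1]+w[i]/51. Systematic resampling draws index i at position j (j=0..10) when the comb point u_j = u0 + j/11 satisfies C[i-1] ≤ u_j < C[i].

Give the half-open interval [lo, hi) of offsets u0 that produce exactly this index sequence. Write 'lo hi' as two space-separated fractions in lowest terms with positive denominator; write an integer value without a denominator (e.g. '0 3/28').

C = [2/17, 8/51, 13/51, 1/3, 23/51, 26/51, 2/3, 41/51, 46/51, 47/51, 1]
j=0 picked index 0: u0 ∈ [0, 2/17)
j=1 picked index 0: u0 ∈ [-1/11, 5/187)
j=2 picked index 2: u0 ∈ [-14/561, 41/561)
j=3 picked index 3: u0 ∈ [-10/561, 2/33)
j=4 picked index 4: u0 ∈ [-1/33, 49/561)
j=5 picked index 5: u0 ∈ [-2/561, 31/561)
j=6 picked index 6: u0 ∈ [-20/561, 4/33)
j=7 picked index 6: u0 ∈ [-71/561, 1/33)
j=8 picked index 7: u0 ∈ [-2/33, 43/561)
j=9 picked index 8: u0 ∈ [-8/561, 47/561)
j=10 picked index 9: u0 ∈ [-4/561, 7/561)
intersection: [0, 7/561)

0 7/561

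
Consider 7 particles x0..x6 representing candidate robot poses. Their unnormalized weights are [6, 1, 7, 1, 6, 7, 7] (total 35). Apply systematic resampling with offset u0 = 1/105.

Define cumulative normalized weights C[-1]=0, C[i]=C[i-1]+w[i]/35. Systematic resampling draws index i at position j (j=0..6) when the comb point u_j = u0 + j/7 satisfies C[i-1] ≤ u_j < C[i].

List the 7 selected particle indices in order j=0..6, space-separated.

0 0 2 4 4 5 6

C = [6/35, 1/5, 2/5, 3/7, 3/5, 4/5, 1]
j=0: u_0=1/105 ∈ [0, 6/35) → index 0
j=1: u_1=16/105 ∈ [0, 6/35) → index 0
j=2: u_2=31/105 ∈ [1/5, 2/5) → index 2
j=3: u_3=46/105 ∈ [3/7, 3/5) → index 4
j=4: u_4=61/105 ∈ [3/7, 3/5) → index 4
j=5: u_5=76/105 ∈ [3/5, 4/5) → index 5
j=6: u_6=13/15 ∈ [4/5, 1) → index 6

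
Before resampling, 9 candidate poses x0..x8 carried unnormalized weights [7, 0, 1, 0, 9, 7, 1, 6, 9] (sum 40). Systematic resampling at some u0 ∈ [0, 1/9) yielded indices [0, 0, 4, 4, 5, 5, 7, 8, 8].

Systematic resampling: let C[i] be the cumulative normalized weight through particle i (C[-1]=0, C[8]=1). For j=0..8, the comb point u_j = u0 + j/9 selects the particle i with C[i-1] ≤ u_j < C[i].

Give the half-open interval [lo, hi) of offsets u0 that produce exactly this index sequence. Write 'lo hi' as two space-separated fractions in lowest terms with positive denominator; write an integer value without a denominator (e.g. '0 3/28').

C = [7/40, 7/40, 1/5, 1/5, 17/40, 3/5, 5/8, 31/40, 1]
j=0 picked index 0: u0 ∈ [0, 7/40)
j=1 picked index 0: u0 ∈ [-1/9, 23/360)
j=2 picked index 4: u0 ∈ [-1/45, 73/360)
j=3 picked index 4: u0 ∈ [-2/15, 11/120)
j=4 picked index 5: u0 ∈ [-7/360, 7/45)
j=5 picked index 5: u0 ∈ [-47/360, 2/45)
j=6 picked index 7: u0 ∈ [-1/24, 13/120)
j=7 picked index 8: u0 ∈ [-1/360, 2/9)
j=8 picked index 8: u0 ∈ [-41/360, 1/9)
intersection: [0, 2/45)

0 2/45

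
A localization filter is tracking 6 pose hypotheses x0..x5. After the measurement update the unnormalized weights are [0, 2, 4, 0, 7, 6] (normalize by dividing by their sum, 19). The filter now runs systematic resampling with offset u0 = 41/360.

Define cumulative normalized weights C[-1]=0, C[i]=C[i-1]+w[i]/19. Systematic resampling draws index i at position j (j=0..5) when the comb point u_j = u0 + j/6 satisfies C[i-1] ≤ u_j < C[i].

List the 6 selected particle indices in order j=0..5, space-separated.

C = [0, 2/19, 6/19, 6/19, 13/19, 1]
j=0: u_0=41/360 ∈ [2/19, 6/19) → index 2
j=1: u_1=101/360 ∈ [2/19, 6/19) → index 2
j=2: u_2=161/360 ∈ [6/19, 13/19) → index 4
j=3: u_3=221/360 ∈ [6/19, 13/19) → index 4
j=4: u_4=281/360 ∈ [13/19, 1) → index 5
j=5: u_5=341/360 ∈ [13/19, 1) → index 5

2 2 4 4 5 5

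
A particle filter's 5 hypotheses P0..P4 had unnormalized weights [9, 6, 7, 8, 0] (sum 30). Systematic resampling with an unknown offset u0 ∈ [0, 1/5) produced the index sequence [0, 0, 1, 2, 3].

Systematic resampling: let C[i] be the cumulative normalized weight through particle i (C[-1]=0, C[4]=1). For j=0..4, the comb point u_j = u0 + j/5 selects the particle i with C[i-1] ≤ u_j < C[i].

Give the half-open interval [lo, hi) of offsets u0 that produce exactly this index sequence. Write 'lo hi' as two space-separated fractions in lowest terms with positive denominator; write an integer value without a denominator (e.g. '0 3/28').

0 1/10

C = [3/10, 1/2, 11/15, 1, 1]
j=0 picked index 0: u0 ∈ [0, 3/10)
j=1 picked index 0: u0 ∈ [-1/5, 1/10)
j=2 picked index 1: u0 ∈ [-1/10, 1/10)
j=3 picked index 2: u0 ∈ [-1/10, 2/15)
j=4 picked index 3: u0 ∈ [-1/15, 1/5)
intersection: [0, 1/10)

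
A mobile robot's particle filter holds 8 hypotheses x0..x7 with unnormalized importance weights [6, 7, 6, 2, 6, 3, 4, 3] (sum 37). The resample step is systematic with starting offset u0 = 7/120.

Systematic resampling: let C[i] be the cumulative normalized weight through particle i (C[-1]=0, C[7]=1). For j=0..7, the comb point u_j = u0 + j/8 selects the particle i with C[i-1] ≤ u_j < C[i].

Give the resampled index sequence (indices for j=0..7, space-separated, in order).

0 1 1 2 3 4 5 7

C = [6/37, 13/37, 19/37, 21/37, 27/37, 30/37, 34/37, 1]
j=0: u_0=7/120 ∈ [0, 6/37) → index 0
j=1: u_1=11/60 ∈ [6/37, 13/37) → index 1
j=2: u_2=37/120 ∈ [6/37, 13/37) → index 1
j=3: u_3=13/30 ∈ [13/37, 19/37) → index 2
j=4: u_4=67/120 ∈ [19/37, 21/37) → index 3
j=5: u_5=41/60 ∈ [21/37, 27/37) → index 4
j=6: u_6=97/120 ∈ [27/37, 30/37) → index 5
j=7: u_7=14/15 ∈ [34/37, 1) → index 7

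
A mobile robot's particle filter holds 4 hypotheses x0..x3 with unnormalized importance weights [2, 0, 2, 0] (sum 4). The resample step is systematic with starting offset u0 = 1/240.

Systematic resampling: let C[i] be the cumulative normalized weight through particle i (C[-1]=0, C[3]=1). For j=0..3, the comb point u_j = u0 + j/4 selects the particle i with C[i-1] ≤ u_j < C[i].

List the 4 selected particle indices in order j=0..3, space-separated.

C = [1/2, 1/2, 1, 1]
j=0: u_0=1/240 ∈ [0, 1/2) → index 0
j=1: u_1=61/240 ∈ [0, 1/2) → index 0
j=2: u_2=121/240 ∈ [1/2, 1) → index 2
j=3: u_3=181/240 ∈ [1/2, 1) → index 2

0 0 2 2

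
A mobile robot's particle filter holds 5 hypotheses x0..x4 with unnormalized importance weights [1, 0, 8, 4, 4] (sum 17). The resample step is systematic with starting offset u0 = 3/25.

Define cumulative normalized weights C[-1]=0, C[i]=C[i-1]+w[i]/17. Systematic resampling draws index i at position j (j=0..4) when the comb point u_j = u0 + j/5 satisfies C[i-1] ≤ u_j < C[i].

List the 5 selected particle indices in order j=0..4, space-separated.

2 2 2 3 4

C = [1/17, 1/17, 9/17, 13/17, 1]
j=0: u_0=3/25 ∈ [1/17, 9/17) → index 2
j=1: u_1=8/25 ∈ [1/17, 9/17) → index 2
j=2: u_2=13/25 ∈ [1/17, 9/17) → index 2
j=3: u_3=18/25 ∈ [9/17, 13/17) → index 3
j=4: u_4=23/25 ∈ [13/17, 1) → index 4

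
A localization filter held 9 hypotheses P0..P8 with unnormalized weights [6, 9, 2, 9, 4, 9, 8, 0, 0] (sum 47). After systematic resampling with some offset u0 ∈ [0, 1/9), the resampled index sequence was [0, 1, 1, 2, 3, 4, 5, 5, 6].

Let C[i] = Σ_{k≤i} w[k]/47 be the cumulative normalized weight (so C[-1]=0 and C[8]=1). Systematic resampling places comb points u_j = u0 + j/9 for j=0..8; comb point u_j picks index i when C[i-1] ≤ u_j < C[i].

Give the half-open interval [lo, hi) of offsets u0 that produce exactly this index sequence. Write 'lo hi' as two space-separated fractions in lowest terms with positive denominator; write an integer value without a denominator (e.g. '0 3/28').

C = [6/47, 15/47, 17/47, 26/47, 30/47, 39/47, 1, 1, 1]
j=0 picked index 0: u0 ∈ [0, 6/47)
j=1 picked index 1: u0 ∈ [7/423, 88/423)
j=2 picked index 1: u0 ∈ [-40/423, 41/423)
j=3 picked index 2: u0 ∈ [-2/141, 4/141)
j=4 picked index 3: u0 ∈ [-35/423, 46/423)
j=5 picked index 4: u0 ∈ [-1/423, 35/423)
j=6 picked index 5: u0 ∈ [-4/141, 23/141)
j=7 picked index 5: u0 ∈ [-59/423, 22/423)
j=8 picked index 6: u0 ∈ [-25/423, 1/9)
intersection: [7/423, 4/141)

7/423 4/141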